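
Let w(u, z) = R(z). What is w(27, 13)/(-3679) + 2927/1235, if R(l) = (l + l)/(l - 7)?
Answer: 2483788/1048515 ≈ 2.3689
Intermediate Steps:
R(l) = 2*l/(-7 + l) (R(l) = (2*l)/(-7 + l) = 2*l/(-7 + l))
w(u, z) = 2*z/(-7 + z)
w(27, 13)/(-3679) + 2927/1235 = (2*13/(-7 + 13))/(-3679) + 2927/1235 = (2*13/6)*(-1/3679) + 2927*(1/1235) = (2*13*(1/6))*(-1/3679) + 2927/1235 = (13/3)*(-1/3679) + 2927/1235 = -1/849 + 2927/1235 = 2483788/1048515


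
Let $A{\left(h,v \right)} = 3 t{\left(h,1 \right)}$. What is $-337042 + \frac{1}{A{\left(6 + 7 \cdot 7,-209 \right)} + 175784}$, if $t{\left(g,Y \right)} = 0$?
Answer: $- \frac{59246590927}{175784} \approx -3.3704 \cdot 10^{5}$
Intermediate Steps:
$A{\left(h,v \right)} = 0$ ($A{\left(h,v \right)} = 3 \cdot 0 = 0$)
$-337042 + \frac{1}{A{\left(6 + 7 \cdot 7,-209 \right)} + 175784} = -337042 + \frac{1}{0 + 175784} = -337042 + \frac{1}{175784} = - \frac{59246590927}{175784}$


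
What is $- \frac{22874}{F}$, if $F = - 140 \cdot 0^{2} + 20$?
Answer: $- \frac{11437}{10} \approx -1143.7$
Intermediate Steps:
$F = 20$ ($F = \left(-140\right) 0 + 20 = 0 + 20 = 20$)
$- \frac{22874}{F} = - \frac{22874}{20} = \left(-22874\right) \frac{1}{20} = - \frac{11437}{10}$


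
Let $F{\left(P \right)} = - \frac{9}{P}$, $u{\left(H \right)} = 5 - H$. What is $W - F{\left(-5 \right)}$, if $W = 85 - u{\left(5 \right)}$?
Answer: $\frac{416}{5} \approx 83.2$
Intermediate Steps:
$W = 85$ ($W = 85 - \left(5 - 5\right) = 85 - 0 = 85 + 0 = 85$)
$W - F{\left(-5 \right)} = 85 - - \frac{9}{-5} = 85 - \left(-9\right) \left(- \frac{1}{5}\right) = 85 - \frac{9}{5} = \frac{416}{5}$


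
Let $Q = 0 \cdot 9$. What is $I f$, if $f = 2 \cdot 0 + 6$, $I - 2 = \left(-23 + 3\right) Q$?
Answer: $12$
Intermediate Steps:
$Q = 0$
$I = 2$ ($I = 2 + \left(-23 + 3\right) 0 = 2 - 0 = 2 + 0 = 2$)
$f = 6$ ($f = 0 + 6 = 6$)
$I f = 2 \cdot 6 = 12$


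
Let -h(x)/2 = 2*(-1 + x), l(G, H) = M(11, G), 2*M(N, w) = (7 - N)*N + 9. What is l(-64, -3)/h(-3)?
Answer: -35/32 ≈ -1.0938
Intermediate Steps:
M(N, w) = 9/2 + N*(7 - N)/2 (M(N, w) = ((7 - N)*N + 9)/2 = (N*(7 - N) + 9)/2 = (9 + N*(7 - N))/2 = 9/2 + N*(7 - N)/2)
l(G, H) = -35/2 (l(G, H) = 9/2 - 1/2*11**2 + (7/2)*11 = 9/2 - 1/2*121 + 77/2 = 9/2 - 121/2 + 77/2 = -35/2)
h(x) = 4 - 4*x (h(x) = -4*(-1 + x) = -2*(-2 + 2*x) = 4 - 4*x)
l(-64, -3)/h(-3) = -35/(2*(4 - 4*(-3))) = -35/(2*(4 + 12)) = -35/2/16 = -35/2*1/16 = -35/32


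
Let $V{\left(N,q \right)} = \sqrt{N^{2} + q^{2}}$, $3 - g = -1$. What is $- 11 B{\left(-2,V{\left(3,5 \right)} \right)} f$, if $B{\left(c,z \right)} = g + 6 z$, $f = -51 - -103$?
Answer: $-2288 - 3432 \sqrt{34} \approx -22300.0$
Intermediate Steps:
$g = 4$ ($g = 3 - -1 = 3 + 1 = 4$)
$f = 52$ ($f = -51 + 103 = 52$)
$B{\left(c,z \right)} = 4 + 6 z$
$- 11 B{\left(-2,V{\left(3,5 \right)} \right)} f = - 11 \left(4 + 6 \sqrt{3^{2} + 5^{2}}\right) 52 = - 11 \left(4 + 6 \sqrt{9 + 25}\right) 52 = - 11 \left(4 + 6 \sqrt{34}\right) 52 = - 11 \left(208 + 312 \sqrt{34}\right) = -2288 - 3432 \sqrt{34}$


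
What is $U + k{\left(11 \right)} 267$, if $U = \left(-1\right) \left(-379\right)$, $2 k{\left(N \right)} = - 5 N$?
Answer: $- \frac{13927}{2} \approx -6963.5$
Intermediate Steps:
$k{\left(N \right)} = - \frac{5 N}{2}$ ($k{\left(N \right)} = \frac{\left(-5\right) N}{2} = - \frac{5 N}{2}$)
$U = 379$
$U + k{\left(11 \right)} 267 = 379 + \left(- \frac{5}{2}\right) 11 \cdot 267 = 379 - \frac{14685}{2} = - \frac{13927}{2}$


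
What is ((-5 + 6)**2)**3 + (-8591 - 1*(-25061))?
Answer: 16471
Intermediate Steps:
((-5 + 6)**2)**3 + (-8591 - 1*(-25061)) = (1**2)**3 + (-8591 + 25061) = 1**3 + 16470 = 1 + 16470 = 16471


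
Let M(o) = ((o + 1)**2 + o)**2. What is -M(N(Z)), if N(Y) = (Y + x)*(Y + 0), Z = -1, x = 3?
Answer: -1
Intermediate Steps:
N(Y) = Y*(3 + Y) (N(Y) = (Y + 3)*(Y + 0) = (3 + Y)*Y = Y*(3 + Y))
M(o) = (o + (1 + o)**2)**2 (M(o) = ((1 + o)**2 + o)**2 = (o + (1 + o)**2)**2)
-M(N(Z)) = -(-(3 - 1) + (1 - (3 - 1))**2)**2 = -(-1*2 + (1 - 1*2)**2)**2 = -(-2 + (1 - 2)**2)**2 = -(-2 + (-1)**2)**2 = -(-2 + 1)**2 = -1*(-1)**2 = -1*1 = -1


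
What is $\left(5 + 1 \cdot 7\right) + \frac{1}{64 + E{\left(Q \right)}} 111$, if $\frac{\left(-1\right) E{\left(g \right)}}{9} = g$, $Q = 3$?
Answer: $15$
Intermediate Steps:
$E{\left(g \right)} = - 9 g$
$\left(5 + 1 \cdot 7\right) + \frac{1}{64 + E{\left(Q \right)}} 111 = \left(5 + 1 \cdot 7\right) + \frac{1}{64 - 27} \cdot 111 = \left(5 + 7\right) + \frac{1}{64 - 27} \cdot 111 = 12 + \frac{1}{37} \cdot 111 = 12 + 3 = 15$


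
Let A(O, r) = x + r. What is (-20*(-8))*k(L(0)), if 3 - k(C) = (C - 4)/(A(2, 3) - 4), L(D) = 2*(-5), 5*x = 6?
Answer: 11680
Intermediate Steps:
x = 6/5 (x = (⅕)*6 = 6/5 ≈ 1.2000)
A(O, r) = 6/5 + r
L(D) = -10
k(C) = 23 - 5*C (k(C) = 3 - (C - 4)/((6/5 + 3) - 4) = 3 - (-4 + C)/(21/5 - 4) = 3 - (-4 + C)/⅕ = 3 - (-4 + C)*5 = 3 - (-20 + 5*C) = 3 + (20 - 5*C) = 23 - 5*C)
(-20*(-8))*k(L(0)) = (-20*(-8))*(23 - 5*(-10)) = 160*(23 + 50) = 160*73 = 11680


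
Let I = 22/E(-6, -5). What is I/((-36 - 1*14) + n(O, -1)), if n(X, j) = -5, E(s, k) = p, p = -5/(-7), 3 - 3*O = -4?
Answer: -14/25 ≈ -0.56000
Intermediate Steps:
O = 7/3 (O = 1 - 1/3*(-4) = 1 + 4/3 = 7/3 ≈ 2.3333)
p = 5/7 (p = -5*(-1/7) = 5/7 ≈ 0.71429)
E(s, k) = 5/7
I = 154/5 (I = 22/(5/7) = 22*(7/5) = 154/5 ≈ 30.800)
I/((-36 - 1*14) + n(O, -1)) = (154/5)/((-36 - 1*14) - 5) = (154/5)/((-36 - 14) - 5) = (154/5)/(-50 - 5) = (154/5)/(-55) = -1/55*154/5 = -14/25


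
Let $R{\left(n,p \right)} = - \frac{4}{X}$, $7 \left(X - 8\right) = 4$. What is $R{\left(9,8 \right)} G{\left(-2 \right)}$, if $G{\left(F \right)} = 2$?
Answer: $- \frac{14}{15} \approx -0.93333$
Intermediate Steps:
$X = \frac{60}{7}$ ($X = 8 + \frac{1}{7} \cdot 4 = 8 + \frac{4}{7} = \frac{60}{7} \approx 8.5714$)
$R{\left(n,p \right)} = - \frac{7}{15}$ ($R{\left(n,p \right)} = - \frac{4}{\frac{60}{7}} = \left(-4\right) \frac{7}{60} = - \frac{7}{15}$)
$R{\left(9,8 \right)} G{\left(-2 \right)} = \left(- \frac{7}{15}\right) 2 = - \frac{14}{15}$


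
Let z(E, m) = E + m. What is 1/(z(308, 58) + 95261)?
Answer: 1/95627 ≈ 1.0457e-5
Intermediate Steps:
1/(z(308, 58) + 95261) = 1/((308 + 58) + 95261) = 1/(366 + 95261) = 1/95627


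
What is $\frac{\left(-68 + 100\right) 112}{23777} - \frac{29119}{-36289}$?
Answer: $\frac{822422239}{862843553} \approx 0.95315$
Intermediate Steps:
$\frac{\left(-68 + 100\right) 112}{23777} - \frac{29119}{-36289} = 32 \cdot 112 \cdot \frac{1}{23777} - - \frac{29119}{36289} = 3584 \cdot \frac{1}{23777} + \frac{29119}{36289} = \frac{3584}{23777} + \frac{29119}{36289} = \frac{822422239}{862843553}$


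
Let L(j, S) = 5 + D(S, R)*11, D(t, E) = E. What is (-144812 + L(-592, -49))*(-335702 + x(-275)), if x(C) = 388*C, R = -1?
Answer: 64067772836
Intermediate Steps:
L(j, S) = -6 (L(j, S) = 5 - 1*11 = 5 - 11 = -6)
(-144812 + L(-592, -49))*(-335702 + x(-275)) = (-144812 - 6)*(-335702 + 388*(-275)) = -144818*(-335702 - 106700) = -144818*(-442402) = 64067772836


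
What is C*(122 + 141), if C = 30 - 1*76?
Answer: -12098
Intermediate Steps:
C = -46 (C = 30 - 76 = -46)
C*(122 + 141) = -46*(122 + 141) = -46*263 = -12098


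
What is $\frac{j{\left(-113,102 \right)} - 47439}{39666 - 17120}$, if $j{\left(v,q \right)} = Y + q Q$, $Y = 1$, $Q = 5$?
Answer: $- \frac{23464}{11273} \approx -2.0814$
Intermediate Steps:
$j{\left(v,q \right)} = 1 + 5 q$ ($j{\left(v,q \right)} = 1 + q 5 = 1 + 5 q$)
$\frac{j{\left(-113,102 \right)} - 47439}{39666 - 17120} = \frac{\left(1 + 5 \cdot 102\right) - 47439}{39666 - 17120} = \frac{\left(1 + 510\right) - 47439}{22546} = \left(511 - 47439\right) \frac{1}{22546} = \left(-46928\right) \frac{1}{22546} = - \frac{23464}{11273}$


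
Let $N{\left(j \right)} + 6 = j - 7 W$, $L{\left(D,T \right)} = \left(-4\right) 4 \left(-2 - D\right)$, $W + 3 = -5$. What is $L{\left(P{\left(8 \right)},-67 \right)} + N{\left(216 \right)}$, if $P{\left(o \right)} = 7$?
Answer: $410$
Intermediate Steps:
$W = -8$ ($W = -3 - 5 = -8$)
$L{\left(D,T \right)} = 32 + 16 D$ ($L{\left(D,T \right)} = - 16 \left(-2 - D\right) = 32 + 16 D$)
$N{\left(j \right)} = 50 + j$ ($N{\left(j \right)} = -6 + \left(j - -56\right) = -6 + \left(j + 56\right) = -6 + \left(56 + j\right) = 50 + j$)
$L{\left(P{\left(8 \right)},-67 \right)} + N{\left(216 \right)} = \left(32 + 16 \cdot 7\right) + \left(50 + 216\right) = \left(32 + 112\right) + 266 = 144 + 266 = 410$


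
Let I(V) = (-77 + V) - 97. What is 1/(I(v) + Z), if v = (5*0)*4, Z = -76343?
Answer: -1/76517 ≈ -1.3069e-5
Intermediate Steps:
v = 0 (v = 0*4 = 0)
I(V) = -174 + V
1/(I(v) + Z) = 1/((-174 + 0) - 76343) = 1/(-174 - 76343) = 1/(-76517) = -1/76517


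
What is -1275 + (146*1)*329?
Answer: 46759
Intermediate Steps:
-1275 + (146*1)*329 = -1275 + 146*329 = -1275 + 48034 = 46759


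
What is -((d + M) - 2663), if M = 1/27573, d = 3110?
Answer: -12325132/27573 ≈ -447.00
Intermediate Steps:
M = 1/27573 ≈ 3.6267e-5
-((d + M) - 2663) = -((3110 + 1/27573) - 2663) = -(85752031/27573 - 2663) = -1*12325132/27573 = -12325132/27573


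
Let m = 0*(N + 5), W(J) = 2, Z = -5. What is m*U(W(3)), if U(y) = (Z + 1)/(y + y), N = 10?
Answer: 0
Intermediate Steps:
m = 0 (m = 0*(10 + 5) = 0*15 = 0)
U(y) = -2/y (U(y) = (-5 + 1)/(y + y) = -4*1/(2*y) = -2/y)
m*U(W(3)) = 0*(-2/2) = 0*(-2*½) = 0*(-1) = 0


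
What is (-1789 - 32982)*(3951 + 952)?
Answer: -170482213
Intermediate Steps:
(-1789 - 32982)*(3951 + 952) = -34771*4903 = -170482213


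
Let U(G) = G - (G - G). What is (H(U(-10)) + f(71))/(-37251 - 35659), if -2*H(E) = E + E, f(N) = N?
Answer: -81/72910 ≈ -0.0011110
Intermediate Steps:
U(G) = G (U(G) = G - 1*0 = G + 0 = G)
H(E) = -E (H(E) = -(E + E)/2 = -E)
(H(U(-10)) + f(71))/(-37251 - 35659) = (-1*(-10) + 71)/(-37251 - 35659) = (10 + 71)/(-72910) = 81*(-1/72910) = -81/72910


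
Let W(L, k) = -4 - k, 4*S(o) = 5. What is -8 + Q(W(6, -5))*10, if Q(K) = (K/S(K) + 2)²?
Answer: 352/5 ≈ 70.400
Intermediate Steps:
S(o) = 5/4 (S(o) = (¼)*5 = 5/4)
Q(K) = (2 + 4*K/5)² (Q(K) = (K/(5/4) + 2)² = (K*(⅘) + 2)² = (4*K/5 + 2)² = (2 + 4*K/5)²)
-8 + Q(W(6, -5))*10 = -8 + (4*(5 + 2*(-4 - 1*(-5)))²/25)*10 = -8 + (4*(5 + 2*(-4 + 5))²/25)*10 = -8 + (4*(5 + 2*1)²/25)*10 = -8 + (4*(5 + 2)²/25)*10 = -8 + ((4/25)*7²)*10 = -8 + ((4/25)*49)*10 = -8 + (196/25)*10 = -8 + 392/5 = 352/5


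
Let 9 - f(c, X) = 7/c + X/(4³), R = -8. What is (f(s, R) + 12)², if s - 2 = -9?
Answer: 31329/64 ≈ 489.52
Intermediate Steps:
s = -7 (s = 2 - 9 = -7)
f(c, X) = 9 - 7/c - X/64 (f(c, X) = 9 - (7/c + X/(4³)) = 9 - (7/c + X/64) = 9 + (-7/c - X/64) = 9 - 7/c - X/64)
(f(s, R) + 12)² = ((9 - 7/(-7) - 1/64*(-8)) + 12)² = ((9 - 7*(-⅐) + ⅛) + 12)² = ((9 + 1 + ⅛) + 12)² = (81/8 + 12)² = (177/8)² = 31329/64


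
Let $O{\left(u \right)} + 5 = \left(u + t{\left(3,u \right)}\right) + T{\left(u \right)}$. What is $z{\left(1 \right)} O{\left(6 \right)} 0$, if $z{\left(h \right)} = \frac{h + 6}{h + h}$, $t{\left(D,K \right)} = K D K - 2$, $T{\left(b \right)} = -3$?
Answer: $0$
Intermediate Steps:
$t{\left(D,K \right)} = -2 + D K^{2}$ ($t{\left(D,K \right)} = D K K - 2 = D K^{2} - 2 = -2 + D K^{2}$)
$O{\left(u \right)} = -10 + u + 3 u^{2}$ ($O{\left(u \right)} = -5 - \left(5 - u - 3 u^{2}\right) = -5 + \left(-5 + u + 3 u^{2}\right) = -10 + u + 3 u^{2}$)
$z{\left(h \right)} = \frac{6 + h}{2 h}$
$z{\left(1 \right)} O{\left(6 \right)} 0 = \frac{6 + 1}{2 \cdot 1} \left(-10 + 6 + 3 \cdot 6^{2}\right) 0 = \frac{1}{2} \cdot 1 \cdot 7 \left(-10 + 6 + 3 \cdot 36\right) 0 = \frac{7 \left(-10 + 6 + 108\right)}{2} \cdot 0 = \frac{7}{2} \cdot 104 \cdot 0 = 364 \cdot 0 = 0$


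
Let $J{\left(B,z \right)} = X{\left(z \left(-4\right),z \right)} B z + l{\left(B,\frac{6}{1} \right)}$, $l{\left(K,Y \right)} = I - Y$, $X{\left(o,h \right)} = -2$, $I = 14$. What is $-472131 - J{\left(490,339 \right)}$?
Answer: $-139919$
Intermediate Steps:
$l{\left(K,Y \right)} = 14 - Y$
$J{\left(B,z \right)} = 8 - 2 B z$ ($J{\left(B,z \right)} = - 2 B z + \left(14 - \frac{6}{1}\right) = - 2 B z + \left(14 - 6 \cdot 1\right) = - 2 B z + \left(14 - 6\right) = - 2 B z + 8 = 8 - 2 B z$)
$-472131 - J{\left(490,339 \right)} = -472131 - \left(8 - 980 \cdot 339\right) = -472131 - \left(8 - 332220\right) = -472131 - -332212 = -472131 + 332212 = -139919$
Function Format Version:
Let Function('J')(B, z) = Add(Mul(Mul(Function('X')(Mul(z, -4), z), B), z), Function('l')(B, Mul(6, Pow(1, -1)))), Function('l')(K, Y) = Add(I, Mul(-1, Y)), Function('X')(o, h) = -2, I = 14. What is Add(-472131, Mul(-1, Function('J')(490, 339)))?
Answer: -139919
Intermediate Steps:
Function('l')(K, Y) = Add(14, Mul(-1, Y))
Function('J')(B, z) = Add(8, Mul(-2, B, z)) (Function('J')(B, z) = Add(Mul(Mul(-2, B), z), Add(14, Mul(-1, Mul(6, Pow(1, -1))))) = Add(Mul(-2, B, z), Add(14, Mul(-1, Mul(6, 1)))) = Add(Mul(-2, B, z), Add(14, Mul(-1, 6))) = Add(Mul(-2, B, z), Add(14, -6)) = Add(Mul(-2, B, z), 8) = Add(8, Mul(-2, B, z)))
Add(-472131, Mul(-1, Function('J')(490, 339))) = Add(-472131, Mul(-1, Add(8, Mul(-2, 490, 339)))) = Add(-472131, Mul(-1, Add(8, -332220))) = Add(-472131, Mul(-1, -332212)) = Add(-472131, 332212) = -139919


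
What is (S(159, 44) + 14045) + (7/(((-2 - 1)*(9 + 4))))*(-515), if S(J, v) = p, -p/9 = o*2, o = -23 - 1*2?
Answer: 568910/39 ≈ 14587.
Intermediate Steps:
o = -25 (o = -23 - 2 = -25)
p = 450 (p = -(-225)*2 = -9*(-50) = 450)
S(J, v) = 450
(S(159, 44) + 14045) + (7/(((-2 - 1)*(9 + 4))))*(-515) = (450 + 14045) + (7/(((-2 - 1)*(9 + 4))))*(-515) = 14495 + (7/((-3*13)))*(-515) = 14495 + (7/(-39))*(-515) = 14495 + (7*(-1/39))*(-515) = 14495 - 7/39*(-515) = 14495 + 3605/39 = 568910/39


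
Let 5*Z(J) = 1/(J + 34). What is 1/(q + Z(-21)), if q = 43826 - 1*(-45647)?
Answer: 65/5815746 ≈ 1.1177e-5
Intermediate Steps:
q = 89473 (q = 43826 + 45647 = 89473)
Z(J) = 1/(5*(34 + J)) (Z(J) = 1/(5*(J + 34)) = 1/(5*(34 + J)))
1/(q + Z(-21)) = 1/(89473 + 1/(5*(34 - 21))) = 1/(89473 + (⅕)/13) = 1/(89473 + (⅕)*(1/13)) = 1/(89473 + 1/65) = 1/(5815746/65) = 65/5815746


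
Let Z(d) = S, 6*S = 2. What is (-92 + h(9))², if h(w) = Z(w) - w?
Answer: 91204/9 ≈ 10134.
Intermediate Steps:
S = ⅓ (S = (⅙)*2 = ⅓ ≈ 0.33333)
Z(d) = ⅓
h(w) = ⅓ - w
(-92 + h(9))² = (-92 + (⅓ - 1*9))² = (-92 + (⅓ - 9))² = (-92 - 26/3)² = (-302/3)² = 91204/9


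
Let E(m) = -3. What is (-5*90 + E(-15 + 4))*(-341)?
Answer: 154473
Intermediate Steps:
(-5*90 + E(-15 + 4))*(-341) = (-5*90 - 3)*(-341) = (-450 - 3)*(-341) = -453*(-341) = 154473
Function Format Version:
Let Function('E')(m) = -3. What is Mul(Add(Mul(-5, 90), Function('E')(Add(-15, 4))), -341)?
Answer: 154473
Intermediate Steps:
Mul(Add(Mul(-5, 90), Function('E')(Add(-15, 4))), -341) = Mul(Add(Mul(-5, 90), -3), -341) = Mul(Add(-450, -3), -341) = Mul(-453, -341) = 154473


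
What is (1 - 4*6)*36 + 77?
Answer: -751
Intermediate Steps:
(1 - 4*6)*36 + 77 = (1 - 24)*36 + 77 = -23*36 + 77 = -828 + 77 = -751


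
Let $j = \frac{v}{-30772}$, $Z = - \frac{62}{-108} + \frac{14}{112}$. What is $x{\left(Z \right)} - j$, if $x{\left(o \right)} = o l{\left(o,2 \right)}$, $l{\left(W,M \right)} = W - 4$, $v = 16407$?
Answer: $- \frac{636880211}{358924608} \approx -1.7744$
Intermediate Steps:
$l{\left(W,M \right)} = -4 + W$ ($l{\left(W,M \right)} = W - 4 = -4 + W$)
$Z = \frac{151}{216}$ ($Z = \left(-62\right) \left(- \frac{1}{108}\right) + 14 \cdot \frac{1}{112} = \frac{31}{54} + \frac{1}{8} = \frac{151}{216} \approx 0.69907$)
$j = - \frac{16407}{30772}$ ($j = \frac{16407}{-30772} = 16407 \left(- \frac{1}{30772}\right) = - \frac{16407}{30772} \approx -0.53318$)
$x{\left(o \right)} = o \left(-4 + o\right)$
$x{\left(Z \right)} - j = \frac{151 \left(-4 + \frac{151}{216}\right)}{216} - - \frac{16407}{30772} = \frac{151}{216} \left(- \frac{713}{216}\right) + \frac{16407}{30772} = - \frac{107663}{46656} + \frac{16407}{30772} = - \frac{636880211}{358924608}$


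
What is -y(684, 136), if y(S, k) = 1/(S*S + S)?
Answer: -1/468540 ≈ -2.1343e-6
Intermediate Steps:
y(S, k) = 1/(S + S²) (y(S, k) = 1/(S² + S) = 1/(S + S²))
-y(684, 136) = -1/(684*(1 + 684)) = -1/(684*685) = -1*1/468540 = -1/468540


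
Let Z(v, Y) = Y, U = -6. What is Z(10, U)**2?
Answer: 36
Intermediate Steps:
Z(10, U)**2 = (-6)**2 = 36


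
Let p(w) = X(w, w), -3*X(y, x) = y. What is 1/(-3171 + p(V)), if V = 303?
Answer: -1/3272 ≈ -0.00030562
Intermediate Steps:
X(y, x) = -y/3
p(w) = -w/3
1/(-3171 + p(V)) = 1/(-3171 - 1/3*303) = 1/(-3171 - 101) = 1/(-3272) = -1/3272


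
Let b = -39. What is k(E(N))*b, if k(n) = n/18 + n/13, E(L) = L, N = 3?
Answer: -31/2 ≈ -15.500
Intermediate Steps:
k(n) = 31*n/234 (k(n) = n*(1/18) + n*(1/13) = n/18 + n/13 = 31*n/234)
k(E(N))*b = ((31/234)*3)*(-39) = (31/78)*(-39) = -31/2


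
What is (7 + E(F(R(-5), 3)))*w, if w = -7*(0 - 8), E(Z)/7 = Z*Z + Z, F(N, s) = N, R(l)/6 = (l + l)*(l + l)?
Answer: 141355592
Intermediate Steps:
R(l) = 24*l² (R(l) = 6*((l + l)*(l + l)) = 6*((2*l)*(2*l)) = 6*(4*l²) = 24*l²)
E(Z) = 7*Z + 7*Z² (E(Z) = 7*(Z*Z + Z) = 7*(Z² + Z) = 7*(Z + Z²) = 7*Z + 7*Z²)
w = 56 (w = -7*(-8) = 56)
(7 + E(F(R(-5), 3)))*w = (7 + 7*(24*(-5)²)*(1 + 24*(-5)²))*56 = (7 + 7*(24*25)*(1 + 24*25))*56 = (7 + 7*600*(1 + 600))*56 = (7 + 7*600*601)*56 = (7 + 2524200)*56 = 2524207*56 = 141355592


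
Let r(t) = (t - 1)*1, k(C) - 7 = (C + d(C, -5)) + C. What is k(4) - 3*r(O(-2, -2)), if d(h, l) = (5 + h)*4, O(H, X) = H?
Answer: 60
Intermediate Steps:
d(h, l) = 20 + 4*h
k(C) = 27 + 6*C (k(C) = 7 + ((C + (20 + 4*C)) + C) = 7 + ((20 + 5*C) + C) = 7 + (20 + 6*C) = 27 + 6*C)
r(t) = -1 + t (r(t) = (-1 + t)*1 = -1 + t)
k(4) - 3*r(O(-2, -2)) = (27 + 6*4) - 3*(-1 - 2) = (27 + 24) - 3*(-3) = 51 + 9 = 60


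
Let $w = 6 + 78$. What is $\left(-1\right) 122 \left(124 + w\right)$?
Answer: $-25376$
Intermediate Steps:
$w = 84$
$\left(-1\right) 122 \left(124 + w\right) = \left(-1\right) 122 \left(124 + 84\right) = \left(-122\right) 208 = -25376$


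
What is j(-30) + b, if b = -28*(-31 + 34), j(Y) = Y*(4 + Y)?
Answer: 696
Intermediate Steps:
b = -84 (b = -28*3 = -84)
j(-30) + b = -30*(4 - 30) - 84 = -30*(-26) - 84 = 780 - 84 = 696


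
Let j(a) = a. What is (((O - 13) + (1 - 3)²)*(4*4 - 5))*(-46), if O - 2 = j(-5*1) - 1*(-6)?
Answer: 3036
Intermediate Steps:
O = 3 (O = 2 + (-5*1 - 1*(-6)) = 2 + (-5 + 6) = 2 + 1 = 3)
(((O - 13) + (1 - 3)²)*(4*4 - 5))*(-46) = (((3 - 13) + (1 - 3)²)*(4*4 - 5))*(-46) = ((-10 + (-2)²)*(16 - 5))*(-46) = ((-10 + 4)*11)*(-46) = -6*11*(-46) = -66*(-46) = 3036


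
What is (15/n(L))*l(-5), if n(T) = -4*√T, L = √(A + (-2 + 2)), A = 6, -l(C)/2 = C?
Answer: -25*6^(¾)/4 ≈ -23.960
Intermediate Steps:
l(C) = -2*C
L = √6 (L = √(6 + (-2 + 2)) = √(6 + 0) = √6 ≈ 2.4495)
(15/n(L))*l(-5) = (15/((-4*6^(¼))))*(-2*(-5)) = (15/((-4*6^(¼))))*10 = (15*(-6^(¾)/24))*10 = -5*6^(¾)/8*10 = -25*6^(¾)/4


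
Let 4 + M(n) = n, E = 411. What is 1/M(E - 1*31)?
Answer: 1/376 ≈ 0.0026596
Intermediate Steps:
M(n) = -4 + n
1/M(E - 1*31) = 1/(-4 + (411 - 1*31)) = 1/(-4 + (411 - 31)) = 1/(-4 + 380) = 1/376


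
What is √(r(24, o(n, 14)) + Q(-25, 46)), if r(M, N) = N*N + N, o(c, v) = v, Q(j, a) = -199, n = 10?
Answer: √11 ≈ 3.3166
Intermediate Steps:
r(M, N) = N + N² (r(M, N) = N² + N = N + N²)
√(r(24, o(n, 14)) + Q(-25, 46)) = √(14*(1 + 14) - 199) = √(14*15 - 199) = √(210 - 199) = √11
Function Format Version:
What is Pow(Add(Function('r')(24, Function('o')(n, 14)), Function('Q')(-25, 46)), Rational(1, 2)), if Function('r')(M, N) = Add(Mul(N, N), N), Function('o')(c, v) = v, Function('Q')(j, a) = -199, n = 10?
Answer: Pow(11, Rational(1, 2)) ≈ 3.3166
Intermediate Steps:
Function('r')(M, N) = Add(N, Pow(N, 2)) (Function('r')(M, N) = Add(Pow(N, 2), N) = Add(N, Pow(N, 2)))
Pow(Add(Function('r')(24, Function('o')(n, 14)), Function('Q')(-25, 46)), Rational(1, 2)) = Pow(Add(Mul(14, Add(1, 14)), -199), Rational(1, 2)) = Pow(Add(Mul(14, 15), -199), Rational(1, 2)) = Pow(Add(210, -199), Rational(1, 2)) = Pow(11, Rational(1, 2))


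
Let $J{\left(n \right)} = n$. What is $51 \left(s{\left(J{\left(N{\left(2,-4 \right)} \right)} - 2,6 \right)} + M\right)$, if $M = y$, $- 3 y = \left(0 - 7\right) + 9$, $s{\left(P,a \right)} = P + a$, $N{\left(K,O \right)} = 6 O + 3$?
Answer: $-901$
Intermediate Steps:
$N{\left(K,O \right)} = 3 + 6 O$
$y = - \frac{2}{3}$ ($y = - \frac{\left(0 - 7\right) + 9}{3} = - \frac{-7 + 9}{3} = \left(- \frac{1}{3}\right) 2 = - \frac{2}{3} \approx -0.66667$)
$M = - \frac{2}{3} \approx -0.66667$
$51 \left(s{\left(J{\left(N{\left(2,-4 \right)} \right)} - 2,6 \right)} + M\right) = 51 \left(\left(\left(\left(3 + 6 \left(-4\right)\right) - 2\right) + 6\right) - \frac{2}{3}\right) = 51 \left(\left(\left(\left(3 - 24\right) - 2\right) + 6\right) - \frac{2}{3}\right) = 51 \left(\left(\left(-21 - 2\right) + 6\right) - \frac{2}{3}\right) = 51 \left(\left(-23 + 6\right) - \frac{2}{3}\right) = 51 \left(-17 - \frac{2}{3}\right) = 51 \left(- \frac{53}{3}\right) = -901$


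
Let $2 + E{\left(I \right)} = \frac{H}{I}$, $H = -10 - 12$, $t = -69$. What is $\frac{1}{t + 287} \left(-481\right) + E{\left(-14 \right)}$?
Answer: $- \frac{4021}{1526} \approx -2.635$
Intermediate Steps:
$H = -22$ ($H = -10 - 12 = -22$)
$E{\left(I \right)} = -2 - \frac{22}{I}$
$\frac{1}{t + 287} \left(-481\right) + E{\left(-14 \right)} = \frac{1}{-69 + 287} \left(-481\right) - \left(2 + \frac{22}{-14}\right) = \frac{1}{218} \left(-481\right) - \frac{3}{7} = \frac{1}{218} \left(-481\right) + \left(-2 + \frac{11}{7}\right) = - \frac{481}{218} - \frac{3}{7} = - \frac{4021}{1526}$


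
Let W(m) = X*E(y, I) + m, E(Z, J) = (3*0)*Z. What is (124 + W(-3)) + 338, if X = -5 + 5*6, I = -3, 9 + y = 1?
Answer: 459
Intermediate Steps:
y = -8 (y = -9 + 1 = -8)
E(Z, J) = 0 (E(Z, J) = 0*Z = 0)
X = 25 (X = -5 + 30 = 25)
W(m) = m (W(m) = 25*0 + m = 0 + m = m)
(124 + W(-3)) + 338 = (124 - 3) + 338 = 121 + 338 = 459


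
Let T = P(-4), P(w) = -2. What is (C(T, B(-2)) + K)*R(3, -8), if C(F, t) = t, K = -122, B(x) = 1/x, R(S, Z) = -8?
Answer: 980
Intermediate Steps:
T = -2
(C(T, B(-2)) + K)*R(3, -8) = (1/(-2) - 122)*(-8) = (-½ - 122)*(-8) = -245/2*(-8) = 980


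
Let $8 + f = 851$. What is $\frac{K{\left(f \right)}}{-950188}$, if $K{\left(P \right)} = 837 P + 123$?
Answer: $- \frac{352857}{475094} \approx -0.74271$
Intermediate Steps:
$f = 843$ ($f = -8 + 851 = 843$)
$K{\left(P \right)} = 123 + 837 P$
$\frac{K{\left(f \right)}}{-950188} = \frac{123 + 837 \cdot 843}{-950188} = \left(123 + 705591\right) \left(- \frac{1}{950188}\right) = 705714 \left(- \frac{1}{950188}\right) = - \frac{352857}{475094}$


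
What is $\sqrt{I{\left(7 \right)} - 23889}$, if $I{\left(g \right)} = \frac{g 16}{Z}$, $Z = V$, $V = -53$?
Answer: $\frac{i \sqrt{67110137}}{53} \approx 154.57 i$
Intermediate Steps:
$Z = -53$
$I{\left(g \right)} = - \frac{16 g}{53}$ ($I{\left(g \right)} = \frac{g 16}{-53} = 16 g \left(- \frac{1}{53}\right) = - \frac{16 g}{53}$)
$\sqrt{I{\left(7 \right)} - 23889} = \sqrt{\left(- \frac{16}{53}\right) 7 - 23889} = \sqrt{- \frac{112}{53} - 23889} = \sqrt{- \frac{1266229}{53}} = \frac{i \sqrt{67110137}}{53}$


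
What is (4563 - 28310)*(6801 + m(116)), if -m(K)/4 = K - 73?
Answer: -157418863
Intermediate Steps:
m(K) = 292 - 4*K (m(K) = -4*(K - 73) = -4*(-73 + K) = 292 - 4*K)
(4563 - 28310)*(6801 + m(116)) = (4563 - 28310)*(6801 + (292 - 4*116)) = -23747*(6801 + (292 - 464)) = -23747*(6801 - 172) = -23747*6629 = -157418863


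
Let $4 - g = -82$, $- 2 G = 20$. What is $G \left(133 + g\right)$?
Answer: $-2190$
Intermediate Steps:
$G = -10$ ($G = \left(- \frac{1}{2}\right) 20 = -10$)
$g = 86$ ($g = 4 - -82 = 4 + 82 = 86$)
$G \left(133 + g\right) = - 10 \left(133 + 86\right) = \left(-10\right) 219 = -2190$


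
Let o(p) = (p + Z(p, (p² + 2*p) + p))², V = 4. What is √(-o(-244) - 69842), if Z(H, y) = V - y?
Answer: 3*I*√387362642 ≈ 59045.0*I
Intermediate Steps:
Z(H, y) = 4 - y
o(p) = (4 - p² - 2*p)² (o(p) = (p + (4 - ((p² + 2*p) + p)))² = (p + (4 - (p² + 3*p)))² = (p + (4 + (-p² - 3*p)))² = (p + (4 - p² - 3*p))² = (4 - p² - 2*p)²)
√(-o(-244) - 69842) = √(-(4 - 244 - 1*(-244)*(3 - 244))² - 69842) = √(-(4 - 244 - 1*(-244)*(-241))² - 69842) = √(-(4 - 244 - 58804)² - 69842) = √(-1*(-59044)² - 69842) = √(-1*3486193936 - 69842) = √(-3486193936 - 69842) = √(-3486263778) = 3*I*√387362642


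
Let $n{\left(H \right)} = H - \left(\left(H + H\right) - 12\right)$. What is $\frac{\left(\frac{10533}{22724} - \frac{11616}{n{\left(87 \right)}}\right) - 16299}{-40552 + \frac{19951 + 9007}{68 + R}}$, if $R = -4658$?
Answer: $\frac{4209585962373}{10575899464780} \approx 0.39804$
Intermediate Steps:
$n{\left(H \right)} = 12 - H$ ($n{\left(H \right)} = H - \left(2 H - 12\right) = H - \left(-12 + 2 H\right) = 12 - H$)
$\frac{\left(\frac{10533}{22724} - \frac{11616}{n{\left(87 \right)}}\right) - 16299}{-40552 + \frac{19951 + 9007}{68 + R}} = \frac{\left(\frac{10533}{22724} - \frac{11616}{12 - 87}\right) - 16299}{-40552 + \frac{19951 + 9007}{68 - 4658}} = \frac{\left(10533 \cdot \frac{1}{22724} - \frac{11616}{12 - 87}\right) - 16299}{-40552 + \frac{28958}{-4590}} = \frac{\left(\frac{10533}{22724} - \frac{11616}{-75}\right) - 16299}{-40552 + 28958 \left(- \frac{1}{4590}\right)} = \frac{\left(\frac{10533}{22724} - - \frac{3872}{25}\right) - 16299}{-40552 - \frac{14479}{2295}} = \frac{\left(\frac{10533}{22724} + \frac{3872}{25}\right) - 16299}{- \frac{93081319}{2295}} = \left(\frac{88250653}{568100} - 16299\right) \left(- \frac{2295}{93081319}\right) = \left(- \frac{9171211247}{568100}\right) \left(- \frac{2295}{93081319}\right) = \frac{4209585962373}{10575899464780}$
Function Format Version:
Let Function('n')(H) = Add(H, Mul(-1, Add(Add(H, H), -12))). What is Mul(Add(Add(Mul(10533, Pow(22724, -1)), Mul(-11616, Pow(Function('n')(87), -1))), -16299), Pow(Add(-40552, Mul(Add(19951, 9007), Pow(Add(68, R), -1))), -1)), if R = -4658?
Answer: Rational(4209585962373, 10575899464780) ≈ 0.39804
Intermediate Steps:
Function('n')(H) = Add(12, Mul(-1, H)) (Function('n')(H) = Add(H, Mul(-1, Add(Mul(2, H), -12))) = Add(H, Mul(-1, Add(-12, Mul(2, H)))) = Add(H, Add(12, Mul(-2, H))) = Add(12, Mul(-1, H)))
Mul(Add(Add(Mul(10533, Pow(22724, -1)), Mul(-11616, Pow(Function('n')(87), -1))), -16299), Pow(Add(-40552, Mul(Add(19951, 9007), Pow(Add(68, R), -1))), -1)) = Mul(Add(Add(Mul(10533, Pow(22724, -1)), Mul(-11616, Pow(Add(12, Mul(-1, 87)), -1))), -16299), Pow(Add(-40552, Mul(Add(19951, 9007), Pow(Add(68, -4658), -1))), -1)) = Mul(Add(Add(Mul(10533, Rational(1, 22724)), Mul(-11616, Pow(Add(12, -87), -1))), -16299), Pow(Add(-40552, Mul(28958, Pow(-4590, -1))), -1)) = Mul(Add(Add(Rational(10533, 22724), Mul(-11616, Pow(-75, -1))), -16299), Pow(Add(-40552, Mul(28958, Rational(-1, 4590))), -1)) = Mul(Add(Add(Rational(10533, 22724), Mul(-11616, Rational(-1, 75))), -16299), Pow(Add(-40552, Rational(-14479, 2295)), -1)) = Mul(Add(Add(Rational(10533, 22724), Rational(3872, 25)), -16299), Pow(Rational(-93081319, 2295), -1)) = Mul(Add(Rational(88250653, 568100), -16299), Rational(-2295, 93081319)) = Mul(Rational(-9171211247, 568100), Rational(-2295, 93081319)) = Rational(4209585962373, 10575899464780)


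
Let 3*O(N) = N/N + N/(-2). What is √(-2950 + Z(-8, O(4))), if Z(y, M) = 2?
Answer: 2*I*√737 ≈ 54.295*I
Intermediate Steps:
O(N) = ⅓ - N/6 (O(N) = (N/N + N/(-2))/3 = (1 + N*(-½))/3 = (1 - N/2)/3 = ⅓ - N/6)
√(-2950 + Z(-8, O(4))) = √(-2950 + 2) = √(-2948) = 2*I*√737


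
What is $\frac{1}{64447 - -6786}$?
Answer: $\frac{1}{71233} \approx 1.4038 \cdot 10^{-5}$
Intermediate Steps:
$\frac{1}{64447 - -6786} = \frac{1}{64447 + 6786} = \frac{1}{71233}$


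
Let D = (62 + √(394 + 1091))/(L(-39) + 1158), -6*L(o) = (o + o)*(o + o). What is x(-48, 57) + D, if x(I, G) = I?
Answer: -3425/72 + √165/48 ≈ -47.302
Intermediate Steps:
L(o) = -2*o²/3 (L(o) = -(o + o)*(o + o)/6 = -2*o*2*o/6 = -2*o²/3)
D = 31/72 + √165/48 (D = (62 + √(394 + 1091))/(-⅔*(-39)² + 1158) = (62 + √1485)/(-⅔*1521 + 1158) = (62 + 3*√165)/(-1014 + 1158) = (62 + 3*√165)/144 = (62 + 3*√165)*(1/144) = 31/72 + √165/48 ≈ 0.69816)
x(-48, 57) + D = -48 + (31/72 + √165/48) = -3425/72 + √165/48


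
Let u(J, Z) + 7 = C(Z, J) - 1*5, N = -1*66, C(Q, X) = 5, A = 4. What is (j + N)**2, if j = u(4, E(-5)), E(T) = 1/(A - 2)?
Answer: 5329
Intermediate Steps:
E(T) = 1/2 (E(T) = 1/(4 - 2) = 1/2)
N = -66
u(J, Z) = -7 (u(J, Z) = -7 + (5 - 1*5) = -7 + (5 - 5) = -7 + 0 = -7)
j = -7
(j + N)**2 = (-7 - 66)**2 = (-73)**2 = 5329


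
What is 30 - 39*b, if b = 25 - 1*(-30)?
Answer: -2115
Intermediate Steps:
b = 55 (b = 25 + 30 = 55)
30 - 39*b = 30 - 39*55 = 30 - 2145 = -2115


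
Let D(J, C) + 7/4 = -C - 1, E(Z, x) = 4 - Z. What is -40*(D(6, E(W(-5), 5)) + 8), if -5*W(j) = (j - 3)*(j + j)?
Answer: 590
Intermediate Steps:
W(j) = -2*j*(-3 + j)/5 (W(j) = -(j - 3)*(j + j)/5 = -(-3 + j)*2*j/5 = -2*j*(-3 + j)/5)
D(J, C) = -11/4 - C (D(J, C) = -7/4 + (-C - 1) = -7/4 + (-1 - C) = -11/4 - C)
-40*(D(6, E(W(-5), 5)) + 8) = -40*((-11/4 - (4 - 2*(-5)*(3 - 1*(-5))/5)) + 8) = -40*((-11/4 - (4 - 2*(-5)*(3 + 5)/5)) + 8) = -40*((-11/4 - (4 - 2*(-5)*8/5)) + 8) = -40*((-11/4 - (4 - 1*(-16))) + 8) = -40*((-11/4 - (4 + 16)) + 8) = -40*((-11/4 - 1*20) + 8) = -40*((-11/4 - 20) + 8) = -40*(-91/4 + 8) = -40*(-59/4) = 590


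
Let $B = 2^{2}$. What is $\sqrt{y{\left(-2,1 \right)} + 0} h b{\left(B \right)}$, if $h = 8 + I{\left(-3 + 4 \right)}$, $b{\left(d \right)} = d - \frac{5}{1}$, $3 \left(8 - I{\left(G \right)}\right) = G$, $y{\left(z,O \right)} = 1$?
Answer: $- \frac{47}{3} \approx -15.667$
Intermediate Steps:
$I{\left(G \right)} = 8 - \frac{G}{3}$
$B = 4$
$b{\left(d \right)} = -5 + d$ ($b{\left(d \right)} = d - 5 = -5 + d$)
$h = \frac{47}{3}$ ($h = 8 + \left(8 - \frac{-3 + 4}{3}\right) = 8 + \left(8 - \frac{1}{3}\right) = 8 + \frac{23}{3} = \frac{47}{3} \approx 15.667$)
$\sqrt{y{\left(-2,1 \right)} + 0} h b{\left(B \right)} = \sqrt{1 + 0} \cdot \frac{47}{3} \left(-5 + 4\right) = \sqrt{1} \cdot \frac{47}{3} \left(-1\right) = 1 \cdot \frac{47}{3} \left(-1\right) = \frac{47}{3} \left(-1\right) = - \frac{47}{3}$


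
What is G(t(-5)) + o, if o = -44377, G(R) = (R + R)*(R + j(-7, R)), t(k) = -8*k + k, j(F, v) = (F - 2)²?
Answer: -36257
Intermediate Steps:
j(F, v) = (-2 + F)²
t(k) = -7*k
G(R) = 2*R*(81 + R) (G(R) = (R + R)*(R + (-2 - 7)²) = (2*R)*(R + (-9)²) = (2*R)*(R + 81) = (2*R)*(81 + R) = 2*R*(81 + R))
G(t(-5)) + o = 2*(-7*(-5))*(81 - 7*(-5)) - 44377 = 2*35*(81 + 35) - 44377 = 2*35*116 - 44377 = 8120 - 44377 = -36257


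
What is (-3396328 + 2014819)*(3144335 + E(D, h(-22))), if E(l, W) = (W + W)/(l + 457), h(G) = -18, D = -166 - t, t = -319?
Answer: -1324897741094913/305 ≈ -4.3439e+12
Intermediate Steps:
D = 153 (D = -166 - 1*(-319) = -166 + 319 = 153)
E(l, W) = 2*W/(457 + l) (E(l, W) = (2*W)/(457 + l) = 2*W/(457 + l))
(-3396328 + 2014819)*(3144335 + E(D, h(-22))) = (-3396328 + 2014819)*(3144335 + 2*(-18)/(457 + 153)) = -1381509*(3144335 + 2*(-18)/610) = -1381509*(3144335 + 2*(-18)*(1/610)) = -1381509*(3144335 - 18/305) = -1381509*959022157/305 = -1324897741094913/305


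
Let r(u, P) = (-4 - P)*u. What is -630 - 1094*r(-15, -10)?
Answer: 97830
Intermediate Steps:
r(u, P) = u*(-4 - P)
-630 - 1094*r(-15, -10) = -630 - (-1094)*(-15)*(4 - 10) = -630 - (-1094)*(-15)*(-6) = -630 - 1094*(-90) = -630 + 98460 = 97830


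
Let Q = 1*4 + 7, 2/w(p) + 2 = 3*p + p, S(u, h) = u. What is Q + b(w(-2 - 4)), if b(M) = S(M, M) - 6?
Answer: 64/13 ≈ 4.9231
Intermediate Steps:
w(p) = 2/(-2 + 4*p) (w(p) = 2/(-2 + (3*p + p)) = 2/(-2 + 4*p))
b(M) = -6 + M (b(M) = M - 6 = -6 + M)
Q = 11 (Q = 4 + 7 = 11)
Q + b(w(-2 - 4)) = 11 + (-6 + 1/(-1 + 2*(-2 - 4))) = 11 + (-6 + 1/(-1 + 2*(-6))) = 11 + (-6 + 1/(-1 - 12)) = 11 + (-6 + 1/(-13)) = 11 + (-6 - 1/13) = 11 - 79/13 = 64/13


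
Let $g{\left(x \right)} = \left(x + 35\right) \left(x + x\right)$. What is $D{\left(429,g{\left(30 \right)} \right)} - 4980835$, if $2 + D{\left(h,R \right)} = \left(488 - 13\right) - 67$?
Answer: $-4980429$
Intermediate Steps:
$g{\left(x \right)} = 2 x \left(35 + x\right)$ ($g{\left(x \right)} = \left(35 + x\right) 2 x = 2 x \left(35 + x\right)$)
$D{\left(h,R \right)} = 406$ ($D{\left(h,R \right)} = -2 + \left(\left(488 - 13\right) - 67\right) = -2 + \left(475 - 67\right) = -2 + 408 = 406$)
$D{\left(429,g{\left(30 \right)} \right)} - 4980835 = 406 - 4980835 = -4980429$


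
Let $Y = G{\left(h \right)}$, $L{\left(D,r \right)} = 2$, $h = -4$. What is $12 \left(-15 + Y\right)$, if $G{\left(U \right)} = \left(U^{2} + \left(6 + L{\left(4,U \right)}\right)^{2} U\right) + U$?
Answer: $-3108$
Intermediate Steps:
$G{\left(U \right)} = U^{2} + 65 U$ ($G{\left(U \right)} = \left(U^{2} + \left(6 + 2\right)^{2} U\right) + U = \left(U^{2} + 8^{2} U\right) + U = \left(U^{2} + 64 U\right) + U = U^{2} + 65 U$)
$Y = -244$ ($Y = - 4 \left(65 - 4\right) = \left(-4\right) 61 = -244$)
$12 \left(-15 + Y\right) = 12 \left(-15 - 244\right) = 12 \left(-259\right) = -3108$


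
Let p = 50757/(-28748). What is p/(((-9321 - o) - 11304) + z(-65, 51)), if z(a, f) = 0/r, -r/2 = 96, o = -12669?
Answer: 16919/76239696 ≈ 0.00022192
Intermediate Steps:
r = -192 (r = -2*96 = -192)
z(a, f) = 0 (z(a, f) = 0/(-192) = 0*(-1/192) = 0)
p = -50757/28748 (p = 50757*(-1/28748) = -50757/28748 ≈ -1.7656)
p/(((-9321 - o) - 11304) + z(-65, 51)) = -50757/(28748*(((-9321 - 1*(-12669)) - 11304) + 0)) = -50757/(28748*(((-9321 + 12669) - 11304) + 0)) = -50757/(28748*((3348 - 11304) + 0)) = -50757/(28748*(-7956 + 0)) = -50757/28748/(-7956) = -50757/28748*(-1/7956) = 16919/76239696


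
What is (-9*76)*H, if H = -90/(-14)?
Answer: -30780/7 ≈ -4397.1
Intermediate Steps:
H = 45/7 (H = -90*(-1/14) = 45/7 ≈ 6.4286)
(-9*76)*H = -9*76*(45/7) = -684*45/7 = -30780/7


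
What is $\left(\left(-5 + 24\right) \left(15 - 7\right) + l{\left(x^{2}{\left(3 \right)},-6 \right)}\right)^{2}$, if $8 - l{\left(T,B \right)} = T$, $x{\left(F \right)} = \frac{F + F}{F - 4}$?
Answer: $15376$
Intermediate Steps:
$x{\left(F \right)} = \frac{2 F}{-4 + F}$
$l{\left(T,B \right)} = 8 - T$
$\left(\left(-5 + 24\right) \left(15 - 7\right) + l{\left(x^{2}{\left(3 \right)},-6 \right)}\right)^{2} = \left(\left(-5 + 24\right) \left(15 - 7\right) + \left(8 - \left(2 \cdot 3 \frac{1}{-4 + 3}\right)^{2}\right)\right)^{2} = \left(19 \cdot 8 + \left(8 - \left(2 \cdot 3 \frac{1}{-1}\right)^{2}\right)\right)^{2} = \left(152 + \left(8 - \left(2 \cdot 3 \left(-1\right)\right)^{2}\right)\right)^{2} = \left(152 + \left(8 - \left(-6\right)^{2}\right)\right)^{2} = \left(152 + \left(8 - 36\right)\right)^{2} = \left(152 - 28\right)^{2} = 124^{2} = 15376$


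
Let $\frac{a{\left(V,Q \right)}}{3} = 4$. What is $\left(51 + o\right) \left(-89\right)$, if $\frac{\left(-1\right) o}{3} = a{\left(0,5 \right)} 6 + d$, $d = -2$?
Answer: $14151$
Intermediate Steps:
$a{\left(V,Q \right)} = 12$ ($a{\left(V,Q \right)} = 3 \cdot 4 = 12$)
$o = -210$ ($o = - 3 \left(12 \cdot 6 - 2\right) = - 3 \left(72 - 2\right) = \left(-3\right) 70 = -210$)
$\left(51 + o\right) \left(-89\right) = \left(51 - 210\right) \left(-89\right) = \left(-159\right) \left(-89\right) = 14151$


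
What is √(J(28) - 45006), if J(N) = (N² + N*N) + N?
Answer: I*√43410 ≈ 208.35*I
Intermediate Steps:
J(N) = N + 2*N² (J(N) = (N² + N²) + N = 2*N² + N = N + 2*N²)
√(J(28) - 45006) = √(28*(1 + 2*28) - 45006) = √(28*(1 + 56) - 45006) = √(28*57 - 45006) = √(1596 - 45006) = √(-43410) = I*√43410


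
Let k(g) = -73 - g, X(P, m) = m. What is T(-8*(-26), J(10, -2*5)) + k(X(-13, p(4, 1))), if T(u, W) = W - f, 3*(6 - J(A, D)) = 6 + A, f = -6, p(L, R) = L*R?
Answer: -211/3 ≈ -70.333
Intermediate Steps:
J(A, D) = 4 - A/3 (J(A, D) = 6 - (6 + A)/3 = 6 + (-2 - A/3) = 4 - A/3)
T(u, W) = 6 + W (T(u, W) = W - 1*(-6) = W + 6 = 6 + W)
T(-8*(-26), J(10, -2*5)) + k(X(-13, p(4, 1))) = (6 + (4 - 1/3*10)) + (-73 - 4) = (6 + (4 - 10/3)) + (-73 - 1*4) = (6 + 2/3) + (-73 - 4) = 20/3 - 77 = -211/3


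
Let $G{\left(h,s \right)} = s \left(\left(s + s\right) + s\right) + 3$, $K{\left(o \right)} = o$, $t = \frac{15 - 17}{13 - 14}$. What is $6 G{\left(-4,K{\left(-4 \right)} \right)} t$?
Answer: $612$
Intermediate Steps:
$t = 2$ ($t = - \frac{2}{-1} = \left(-2\right) \left(-1\right) = 2$)
$G{\left(h,s \right)} = 3 + 3 s^{2}$ ($G{\left(h,s \right)} = s \left(2 s + s\right) + 3 = s 3 s + 3 = 3 s^{2} + 3 = 3 + 3 s^{2}$)
$6 G{\left(-4,K{\left(-4 \right)} \right)} t = 6 \left(3 + 3 \left(-4\right)^{2}\right) 2 = 6 \left(3 + 3 \cdot 16\right) 2 = 6 \left(3 + 48\right) 2 = 6 \cdot 51 \cdot 2 = 306 \cdot 2 = 612$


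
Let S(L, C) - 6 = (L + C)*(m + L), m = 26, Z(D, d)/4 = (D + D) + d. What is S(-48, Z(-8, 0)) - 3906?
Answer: -1436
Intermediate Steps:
Z(D, d) = 4*d + 8*D (Z(D, d) = 4*((D + D) + d) = 4*(2*D + d) = 4*(d + 2*D) = 4*d + 8*D)
S(L, C) = 6 + (26 + L)*(C + L) (S(L, C) = 6 + (L + C)*(26 + L) = 6 + (C + L)*(26 + L) = 6 + (26 + L)*(C + L))
S(-48, Z(-8, 0)) - 3906 = (6 + (-48)² + 26*(4*0 + 8*(-8)) + 26*(-48) + (4*0 + 8*(-8))*(-48)) - 3906 = (6 + 2304 + 26*(0 - 64) - 1248 + (0 - 64)*(-48)) - 3906 = (6 + 2304 + 26*(-64) - 1248 - 64*(-48)) - 3906 = (6 + 2304 - 1664 - 1248 + 3072) - 3906 = 2470 - 3906 = -1436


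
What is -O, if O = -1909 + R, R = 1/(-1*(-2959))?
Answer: 5648730/2959 ≈ 1909.0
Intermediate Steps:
R = 1/2959 ≈ 0.00033795
O = -5648730/2959 (O = -1909 + 1/2959 = -5648730/2959 ≈ -1909.0)
-O = -1*(-5648730/2959) = 5648730/2959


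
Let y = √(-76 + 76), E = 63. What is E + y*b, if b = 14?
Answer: 63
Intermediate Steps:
y = 0 (y = √0 = 0)
E + y*b = 63 + 0*14 = 63 + 0 = 63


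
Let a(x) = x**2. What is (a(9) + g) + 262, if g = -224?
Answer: 119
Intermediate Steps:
(a(9) + g) + 262 = (9**2 - 224) + 262 = (81 - 224) + 262 = -143 + 262 = 119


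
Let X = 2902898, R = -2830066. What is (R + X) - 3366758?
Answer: -3293926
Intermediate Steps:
(R + X) - 3366758 = (-2830066 + 2902898) - 3366758 = 72832 - 3366758 = -3293926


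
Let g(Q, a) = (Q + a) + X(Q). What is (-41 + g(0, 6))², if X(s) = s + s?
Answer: 1225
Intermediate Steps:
X(s) = 2*s
g(Q, a) = a + 3*Q (g(Q, a) = (Q + a) + 2*Q = a + 3*Q)
(-41 + g(0, 6))² = (-41 + (6 + 3*0))² = (-41 + (6 + 0))² = (-41 + 6)² = (-35)² = 1225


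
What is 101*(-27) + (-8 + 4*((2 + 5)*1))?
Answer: -2707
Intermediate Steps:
101*(-27) + (-8 + 4*((2 + 5)*1)) = -2727 + (-8 + 4*(7*1)) = -2727 + (-8 + 4*7) = -2727 + (-8 + 28) = -2727 + 20 = -2707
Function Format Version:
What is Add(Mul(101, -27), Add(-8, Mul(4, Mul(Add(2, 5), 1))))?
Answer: -2707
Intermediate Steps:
Add(Mul(101, -27), Add(-8, Mul(4, Mul(Add(2, 5), 1)))) = Add(-2727, Add(-8, Mul(4, Mul(7, 1)))) = Add(-2727, Add(-8, Mul(4, 7))) = Add(-2727, Add(-8, 28)) = Add(-2727, 20) = -2707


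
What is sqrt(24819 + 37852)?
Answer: 7*sqrt(1279) ≈ 250.34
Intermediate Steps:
sqrt(24819 + 37852) = sqrt(62671) = 7*sqrt(1279)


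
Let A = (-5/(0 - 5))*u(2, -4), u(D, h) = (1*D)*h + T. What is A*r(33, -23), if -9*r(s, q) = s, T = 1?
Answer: 77/3 ≈ 25.667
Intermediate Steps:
r(s, q) = -s/9
u(D, h) = 1 + D*h (u(D, h) = (1*D)*h + 1 = D*h + 1 = 1 + D*h)
A = -7 (A = (-5/(0 - 5))*(1 + 2*(-4)) = (-5/(-5))*(1 - 8) = -5*(-⅕)*(-7) = 1*(-7) = -7)
A*r(33, -23) = -(-7)*33/9 = -7*(-11/3) = 77/3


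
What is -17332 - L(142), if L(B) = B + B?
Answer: -17616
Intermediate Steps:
L(B) = 2*B
-17332 - L(142) = -17332 - 2*142 = -17332 - 1*284 = -17332 - 284 = -17616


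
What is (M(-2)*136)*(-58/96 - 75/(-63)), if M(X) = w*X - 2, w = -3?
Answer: 6698/21 ≈ 318.95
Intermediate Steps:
M(X) = -2 - 3*X (M(X) = -3*X - 2 = -2 - 3*X)
(M(-2)*136)*(-58/96 - 75/(-63)) = ((-2 - 3*(-2))*136)*(-58/96 - 75/(-63)) = ((-2 + 6)*136)*(-58*1/96 - 75*(-1/63)) = (4*136)*(-29/48 + 25/21) = 544*(197/336) = 6698/21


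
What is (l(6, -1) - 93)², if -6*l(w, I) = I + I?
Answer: 77284/9 ≈ 8587.1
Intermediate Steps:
l(w, I) = -I/3 (l(w, I) = -(I + I)/6 = -I/3)
(l(6, -1) - 93)² = (-⅓*(-1) - 93)² = (⅓ - 93)² = (-278/3)² = 77284/9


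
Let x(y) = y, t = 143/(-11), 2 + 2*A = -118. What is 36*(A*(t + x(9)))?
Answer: 8640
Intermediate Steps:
A = -60 (A = -1 + (½)*(-118) = -1 - 59 = -60)
t = -13 (t = 143*(-1/11) = -13)
36*(A*(t + x(9))) = 36*(-60*(-13 + 9)) = 36*(-60*(-4)) = 36*240 = 8640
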